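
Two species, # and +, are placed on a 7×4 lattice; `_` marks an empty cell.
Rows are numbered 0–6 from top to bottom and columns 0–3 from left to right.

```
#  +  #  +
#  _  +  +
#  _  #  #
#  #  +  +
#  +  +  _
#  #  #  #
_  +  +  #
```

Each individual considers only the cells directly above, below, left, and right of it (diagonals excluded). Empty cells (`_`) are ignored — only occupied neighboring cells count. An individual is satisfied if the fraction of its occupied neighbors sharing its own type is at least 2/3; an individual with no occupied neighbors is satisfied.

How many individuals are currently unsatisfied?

(0,0)# 1/2 unhappy
(0,1)+ 0/2 unhappy
(0,2)# 0/3 unhappy
(0,3)+ 1/2 unhappy
(1,0)# 2/2 ok
(1,2)+ 1/3 unhappy
(1,3)+ 2/3 ok
(2,0)# 2/2 ok
(2,2)# 1/3 unhappy
(2,3)# 1/3 unhappy
(3,0)# 3/3 ok
(3,1)# 1/3 unhappy
(3,2)+ 2/4 unhappy
(3,3)+ 1/2 unhappy
(4,0)# 2/3 ok
(4,1)+ 1/4 unhappy
(4,2)+ 2/3 ok
(5,0)# 2/2 ok
(5,1)# 2/4 unhappy
(5,2)# 2/4 unhappy
(5,3)# 2/2 ok
(6,1)+ 1/2 unhappy
(6,2)+ 1/3 unhappy
(6,3)# 1/2 unhappy
Unsatisfied: (0,0), (0,1), (0,2), (0,3), (1,2), (2,2), (2,3), (3,1), (3,2), (3,3), (4,1), (5,1), (5,2), (6,1), (6,2), (6,3) — 16 in total.

16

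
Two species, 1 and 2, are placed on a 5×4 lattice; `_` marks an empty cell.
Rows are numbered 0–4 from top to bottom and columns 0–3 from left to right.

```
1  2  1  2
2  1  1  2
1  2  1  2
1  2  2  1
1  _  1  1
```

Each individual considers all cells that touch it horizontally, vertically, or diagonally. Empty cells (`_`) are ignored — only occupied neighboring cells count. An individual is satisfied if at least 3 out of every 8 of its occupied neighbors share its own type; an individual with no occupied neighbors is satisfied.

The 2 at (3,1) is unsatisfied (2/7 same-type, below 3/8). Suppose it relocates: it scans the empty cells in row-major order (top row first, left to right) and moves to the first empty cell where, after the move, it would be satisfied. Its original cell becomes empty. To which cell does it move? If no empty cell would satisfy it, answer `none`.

none

Vacating (3,1). Empty cells in order:
  (4,1): 1/4 same-type → still unsatisfied.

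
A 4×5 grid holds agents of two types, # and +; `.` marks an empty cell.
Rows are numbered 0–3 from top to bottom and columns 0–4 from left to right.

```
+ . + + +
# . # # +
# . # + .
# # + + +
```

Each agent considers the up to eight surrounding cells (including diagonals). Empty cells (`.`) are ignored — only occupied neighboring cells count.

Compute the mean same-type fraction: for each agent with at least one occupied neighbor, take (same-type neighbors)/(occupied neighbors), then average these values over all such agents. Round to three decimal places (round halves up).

0.600

Row 0: (0,0)+ 0/1 · (0,2)+ 1/3 · (0,3)+ 3/5 · (0,4)+ 2/3
Row 1: (1,0)# 1/2 · (1,2)# 2/5 · (1,3)# 2/7 · (1,4)+ 3/4
Row 2: (2,0)# 3/3 · (2,2)# 3/6 · (2,3)+ 4/7
Row 3: (3,0)# 2/2 · (3,1)# 3/4 · (3,2)+ 2/4 · (3,3)+ 3/4 · (3,4)+ 2/2
Sum over 16 agents: 0/1 + 1/3 + 3/5 + 2/3 + 1/2 + 2/5 + 2/7 + 3/4 + 3/3 + 3/6 + 4/7 + 2/2 + 3/4 + 2/4 + 3/4 + 2/2 = 269/28; mean = 269/28 ÷ 16 = 269/448 = 0.600446… → 0.600.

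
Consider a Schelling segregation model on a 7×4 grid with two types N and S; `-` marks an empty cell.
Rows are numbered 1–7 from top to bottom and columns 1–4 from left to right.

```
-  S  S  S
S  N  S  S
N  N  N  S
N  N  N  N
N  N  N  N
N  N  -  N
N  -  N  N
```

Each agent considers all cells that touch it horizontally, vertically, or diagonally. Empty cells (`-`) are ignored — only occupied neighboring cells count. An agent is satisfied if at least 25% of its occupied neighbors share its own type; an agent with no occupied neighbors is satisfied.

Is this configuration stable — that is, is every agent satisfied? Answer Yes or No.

Yes

(1,2)S 3/4 ✓
(1,3)S 4/5 ✓
(1,4)S 3/3 ✓
(2,1)S 1/4 ✓
(2,2)N 3/7 ✓
(2,3)S 5/8 ✓
(2,4)S 4/5 ✓
(3,1)N 4/5 ✓
(3,2)N 6/8 ✓
(3,3)N 5/8 ✓
(3,4)S 2/5 ✓
(4,1)N 5/5 ✓
(4,2)N 8/8 ✓
(4,3)N 7/8 ✓
(4,4)N 4/5 ✓
(5,1)N 5/5 ✓
(5,2)N 7/7 ✓
(5,3)N 7/7 ✓
(5,4)N 4/4 ✓
(6,1)N 4/4 ✓
(6,2)N 6/6 ✓
(6,4)N 4/4 ✓
(7,1)N 2/2 ✓
(7,3)N 3/3 ✓
(7,4)N 2/2 ✓
All meet the threshold, so the configuration is stable.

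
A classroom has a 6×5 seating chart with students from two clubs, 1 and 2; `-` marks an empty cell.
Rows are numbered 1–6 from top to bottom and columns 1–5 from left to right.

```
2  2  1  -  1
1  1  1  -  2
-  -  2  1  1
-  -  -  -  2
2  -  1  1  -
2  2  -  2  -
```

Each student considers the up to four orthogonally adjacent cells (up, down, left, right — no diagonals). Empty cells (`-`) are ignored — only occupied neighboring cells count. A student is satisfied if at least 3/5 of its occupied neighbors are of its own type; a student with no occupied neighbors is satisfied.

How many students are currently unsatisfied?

12

(1,1)2 1/2 ✗
(1,2)2 1/3 ✗
(1,3)1 1/2 ✗
(1,5)1 0/1 ✗
(2,1)1 1/2 ✗
(2,2)1 2/3 ✓
(2,3)1 2/3 ✓
(2,5)2 0/2 ✗
(3,3)2 0/2 ✗
(3,4)1 1/2 ✗
(3,5)1 1/3 ✗
(4,5)2 0/1 ✗
(5,1)2 1/1 ✓
(5,3)1 1/1 ✓
(5,4)1 1/2 ✗
(6,1)2 2/2 ✓
(6,2)2 1/1 ✓
(6,4)2 0/1 ✗
Unsatisfied: (1,1), (1,2), (1,3), (1,5), (2,1), (2,5), (3,3), (3,4), (3,5), (4,5), (5,4), (6,4) — 12 in total.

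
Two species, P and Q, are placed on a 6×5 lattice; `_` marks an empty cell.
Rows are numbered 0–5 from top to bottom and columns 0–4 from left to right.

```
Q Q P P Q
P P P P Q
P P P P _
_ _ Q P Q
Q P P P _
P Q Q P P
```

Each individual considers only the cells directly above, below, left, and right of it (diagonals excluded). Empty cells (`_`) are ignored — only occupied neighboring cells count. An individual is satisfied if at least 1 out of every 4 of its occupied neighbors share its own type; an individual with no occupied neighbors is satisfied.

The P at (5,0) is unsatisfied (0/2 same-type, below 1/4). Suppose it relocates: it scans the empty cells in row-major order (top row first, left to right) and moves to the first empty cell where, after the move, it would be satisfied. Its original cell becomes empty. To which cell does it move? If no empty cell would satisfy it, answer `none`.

Vacating (5,0). Empty cells in order:
  (2,4): 1/3 same-type → satisfied — stop here.

(2,4)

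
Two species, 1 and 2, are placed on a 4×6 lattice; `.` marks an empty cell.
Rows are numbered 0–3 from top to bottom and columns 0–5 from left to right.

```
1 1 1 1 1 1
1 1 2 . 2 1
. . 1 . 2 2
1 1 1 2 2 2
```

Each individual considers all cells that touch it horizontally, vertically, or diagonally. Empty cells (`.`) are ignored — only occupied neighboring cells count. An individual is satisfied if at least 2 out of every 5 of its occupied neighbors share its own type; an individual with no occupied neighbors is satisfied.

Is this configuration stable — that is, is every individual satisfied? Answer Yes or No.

No

Row 0: (0,0)1 3/3 ✓ · (0,1)1 4/5 ✓ · (0,2)1 3/4 ✓ · (0,3)1 2/4 ✓ · (0,4)1 3/4 ✓ · (0,5)1 2/3 ✓
Row 1: (1,0)1 3/3 ✓ · (1,1)1 5/6 ✓ · (1,2)2 0/5 ✗ · (1,4)2 2/6 ✗ · (1,5)1 2/5 ✓
Row 2: (2,2)1 3/5 ✓ · (2,4)2 5/6 ✓ · (2,5)2 4/5 ✓
Row 3: (3,0)1 1/1 ✓ · (3,1)1 3/3 ✓ · (3,2)1 2/3 ✓ · (3,3)2 2/4 ✓ · (3,4)2 4/4 ✓ · (3,5)2 3/3 ✓
For instance (1,2) has only 0/5 same-type neighbors, below 2/5.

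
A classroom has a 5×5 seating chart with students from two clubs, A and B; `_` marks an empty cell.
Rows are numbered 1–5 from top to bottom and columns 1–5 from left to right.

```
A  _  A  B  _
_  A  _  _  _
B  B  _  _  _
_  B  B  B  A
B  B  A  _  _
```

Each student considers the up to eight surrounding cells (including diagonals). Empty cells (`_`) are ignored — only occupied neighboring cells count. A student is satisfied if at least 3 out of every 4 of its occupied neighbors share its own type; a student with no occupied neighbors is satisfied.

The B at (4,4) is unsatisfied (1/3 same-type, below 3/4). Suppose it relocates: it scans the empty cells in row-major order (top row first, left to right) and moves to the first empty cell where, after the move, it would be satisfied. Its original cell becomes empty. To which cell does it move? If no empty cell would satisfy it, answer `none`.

Vacating (4,4). Empty cells in order:
  (1,2): 0/3 same-type → still unsatisfied.
  (1,5): 1/1 same-type → satisfied — stop here.

(1,5)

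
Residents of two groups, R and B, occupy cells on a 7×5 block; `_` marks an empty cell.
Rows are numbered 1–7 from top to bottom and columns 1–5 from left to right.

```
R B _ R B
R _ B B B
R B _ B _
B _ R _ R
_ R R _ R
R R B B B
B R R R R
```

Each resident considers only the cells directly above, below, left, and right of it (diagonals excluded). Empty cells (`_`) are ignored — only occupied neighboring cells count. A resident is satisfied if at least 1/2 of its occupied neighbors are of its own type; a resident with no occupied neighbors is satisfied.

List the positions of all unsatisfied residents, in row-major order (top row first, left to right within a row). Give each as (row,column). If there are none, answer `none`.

Row 1: (1,1)R 1/2 ok · (1,2)B 0/1 unhappy · (1,4)R 0/2 unhappy · (1,5)B 1/2 ok
Row 2: (2,1)R 2/2 ok · (2,3)B 1/1 ok · (2,4)B 3/4 ok · (2,5)B 2/2 ok
Row 3: (3,1)R 1/3 unhappy · (3,2)B 0/1 unhappy · (3,4)B 1/1 ok
Row 4: (4,1)B 0/1 unhappy · (4,3)R 1/1 ok · (4,5)R 1/1 ok
Row 5: (5,2)R 2/2 ok · (5,3)R 2/3 ok · (5,5)R 1/2 ok
Row 6: (6,1)R 1/2 ok · (6,2)R 3/4 ok · (6,3)B 1/4 unhappy · (6,4)B 2/3 ok · (6,5)B 1/3 unhappy
Row 7: (7,1)B 0/2 unhappy · (7,2)R 2/3 ok · (7,3)R 2/3 ok · (7,4)R 2/3 ok · (7,5)R 1/2 ok

(1,2), (1,4), (3,1), (3,2), (4,1), (6,3), (6,5), (7,1)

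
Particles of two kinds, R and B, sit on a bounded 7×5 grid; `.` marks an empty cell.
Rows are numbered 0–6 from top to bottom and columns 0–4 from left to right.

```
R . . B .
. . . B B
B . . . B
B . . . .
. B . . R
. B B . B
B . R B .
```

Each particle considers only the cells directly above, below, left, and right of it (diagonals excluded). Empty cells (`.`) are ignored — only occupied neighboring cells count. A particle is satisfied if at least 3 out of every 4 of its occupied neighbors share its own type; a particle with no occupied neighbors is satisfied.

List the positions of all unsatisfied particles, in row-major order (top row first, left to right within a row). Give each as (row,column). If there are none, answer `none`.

Row 0: (0,0)R 0/0 ok · (0,3)B 1/1 ok
Row 1: (1,3)B 2/2 ok · (1,4)B 2/2 ok
Row 2: (2,0)B 1/1 ok · (2,4)B 1/1 ok
Row 3: (3,0)B 1/1 ok
Row 4: (4,1)B 1/1 ok · (4,4)R 0/1 unhappy
Row 5: (5,1)B 2/2 ok · (5,2)B 1/2 unhappy · (5,4)B 0/1 unhappy
Row 6: (6,0)B 0/0 ok · (6,2)R 0/2 unhappy · (6,3)B 0/1 unhappy

(4,4), (5,2), (5,4), (6,2), (6,3)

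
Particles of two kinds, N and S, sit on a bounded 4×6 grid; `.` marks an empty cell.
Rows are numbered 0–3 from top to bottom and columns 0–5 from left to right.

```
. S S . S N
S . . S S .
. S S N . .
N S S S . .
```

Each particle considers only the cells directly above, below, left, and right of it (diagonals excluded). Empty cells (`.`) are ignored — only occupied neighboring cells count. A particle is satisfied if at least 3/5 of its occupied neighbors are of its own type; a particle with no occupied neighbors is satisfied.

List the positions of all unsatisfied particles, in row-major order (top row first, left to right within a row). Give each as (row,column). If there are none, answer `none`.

(0,1)S 1/1 satisfied
(0,2)S 1/1 satisfied
(0,4)S 1/2 not
(0,5)N 0/1 not
(1,0)S 0/0 satisfied
(1,3)S 1/2 not
(1,4)S 2/2 satisfied
(2,1)S 2/2 satisfied
(2,2)S 2/3 satisfied
(2,3)N 0/3 not
(3,0)N 0/1 not
(3,1)S 2/3 satisfied
(3,2)S 3/3 satisfied
(3,3)S 1/2 not

(0,4), (0,5), (1,3), (2,3), (3,0), (3,3)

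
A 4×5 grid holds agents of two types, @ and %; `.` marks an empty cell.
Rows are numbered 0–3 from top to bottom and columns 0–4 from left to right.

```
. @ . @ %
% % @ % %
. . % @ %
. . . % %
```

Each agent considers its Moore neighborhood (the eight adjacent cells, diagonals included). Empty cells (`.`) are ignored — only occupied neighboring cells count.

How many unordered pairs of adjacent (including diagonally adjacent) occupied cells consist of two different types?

14

Scan each occupied cell's neighbors to the right and below (and the two forward diagonals) so each pair is counted once.
From row 0: 5 unlike of 9 pairs (running 5/9).
From row 1: 5 unlike of 12 pairs (running 10/21).
From row 2: 4 unlike of 7 pairs (running 14/28).
From row 3: 0 unlike of 1 pairs (running 14/29).
Total adjacent occupied pairs: 29; unlike-type pairs: 14.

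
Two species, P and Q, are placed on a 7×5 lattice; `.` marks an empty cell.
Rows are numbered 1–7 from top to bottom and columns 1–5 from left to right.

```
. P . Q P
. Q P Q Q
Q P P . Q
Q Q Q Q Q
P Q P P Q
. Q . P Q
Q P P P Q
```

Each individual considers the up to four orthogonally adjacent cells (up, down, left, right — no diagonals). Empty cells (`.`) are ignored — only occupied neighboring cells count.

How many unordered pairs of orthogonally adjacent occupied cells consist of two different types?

Scan each occupied cell's neighbors to the right and below so each pair is counted once.
From row 1: 3 unlike of 4 pairs (running 3/4).
From row 2: 3 unlike of 6 pairs (running 6/10).
From row 3: 3 unlike of 6 pairs (running 9/16).
From row 4: 3 unlike of 9 pairs (running 12/25).
From row 5: 3 unlike of 7 pairs (running 15/32).
From row 6: 2 unlike of 4 pairs (running 17/36).
From row 7: 2 unlike of 4 pairs (running 19/40).
Total adjacent occupied pairs: 40; unlike-type pairs: 19.

19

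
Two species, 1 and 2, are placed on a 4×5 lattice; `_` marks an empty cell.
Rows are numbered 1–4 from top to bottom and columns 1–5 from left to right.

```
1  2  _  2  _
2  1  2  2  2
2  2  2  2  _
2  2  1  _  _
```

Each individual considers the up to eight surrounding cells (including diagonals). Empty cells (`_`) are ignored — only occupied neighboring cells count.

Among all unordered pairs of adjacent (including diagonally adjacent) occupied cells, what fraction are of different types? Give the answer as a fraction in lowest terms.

Scan each occupied cell's neighbors to the right and below (and the two forward diagonals) so each pair is counted once.
From row 1: 3 unlike of 9 pairs (running 3/9).
From row 2: 5 unlike of 15 pairs (running 8/24).
From row 3: 3 unlike of 11 pairs (running 11/35).
From row 4: 1 unlike of 2 pairs (running 12/37).
Total adjacent occupied pairs: 37; unlike-type pairs: 12.
12/37 is already in lowest terms.

12/37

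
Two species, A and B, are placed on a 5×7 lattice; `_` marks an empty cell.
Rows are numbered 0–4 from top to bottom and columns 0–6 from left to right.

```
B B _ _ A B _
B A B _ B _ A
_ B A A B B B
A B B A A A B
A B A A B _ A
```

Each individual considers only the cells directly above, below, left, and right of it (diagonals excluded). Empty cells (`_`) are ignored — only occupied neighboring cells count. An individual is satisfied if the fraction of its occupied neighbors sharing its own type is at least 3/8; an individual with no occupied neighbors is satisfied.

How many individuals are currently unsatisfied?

Row 0: (0,0)B 2/2 ok · (0,1)B 1/2 ok · (0,4)A 0/2 unhappy · (0,5)B 0/1 unhappy
Row 1: (1,0)B 1/2 ok · (1,1)A 0/4 unhappy · (1,2)B 0/2 unhappy · (1,4)B 1/2 ok · (1,6)A 0/1 unhappy
Row 2: (2,1)B 1/3 unhappy · (2,2)A 1/4 unhappy · (2,3)A 2/3 ok · (2,4)B 2/4 ok · (2,5)B 2/3 ok · (2,6)B 2/3 ok
Row 3: (3,0)A 1/2 ok · (3,1)B 3/4 ok · (3,2)B 1/4 unhappy · (3,3)A 3/4 ok · (3,4)A 2/4 ok · (3,5)A 1/3 unhappy · (3,6)B 1/3 unhappy
Row 4: (4,0)A 1/2 ok · (4,1)B 1/3 unhappy · (4,2)A 1/3 unhappy · (4,3)A 2/3 ok · (4,4)B 0/2 unhappy · (4,6)A 0/1 unhappy
Unsatisfied: (0,4), (0,5), (1,1), (1,2), (1,6), (2,1), (2,2), (3,2), (3,5), (3,6), (4,1), (4,2), (4,4), (4,6) — 14 in total.

14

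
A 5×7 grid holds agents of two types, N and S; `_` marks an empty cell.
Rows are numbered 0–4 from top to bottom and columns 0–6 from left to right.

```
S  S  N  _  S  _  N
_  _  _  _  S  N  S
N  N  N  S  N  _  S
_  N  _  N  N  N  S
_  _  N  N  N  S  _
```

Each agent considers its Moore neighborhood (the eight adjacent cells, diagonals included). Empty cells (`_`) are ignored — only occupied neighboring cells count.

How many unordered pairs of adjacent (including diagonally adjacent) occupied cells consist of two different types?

16

Scan each occupied cell's neighbors to the right and below (and the two forward diagonals) so each pair is counted once.
From row 0: 3 unlike of 6 pairs (running 3/6).
From row 1: 4 unlike of 7 pairs (running 7/13).
From row 2: 5 unlike of 15 pairs (running 12/28).
From row 3: 3 unlike of 13 pairs (running 15/41).
From row 4: 1 unlike of 3 pairs (running 16/44).
Total adjacent occupied pairs: 44; unlike-type pairs: 16.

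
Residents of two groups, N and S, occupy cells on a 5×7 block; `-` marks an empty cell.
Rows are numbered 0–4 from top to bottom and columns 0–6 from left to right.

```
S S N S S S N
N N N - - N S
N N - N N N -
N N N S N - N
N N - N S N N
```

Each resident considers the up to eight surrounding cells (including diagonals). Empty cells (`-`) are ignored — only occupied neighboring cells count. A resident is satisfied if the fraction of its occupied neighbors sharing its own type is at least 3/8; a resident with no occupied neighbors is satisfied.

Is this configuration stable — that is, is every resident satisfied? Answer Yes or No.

No

(0,0)S 1/3 ✗
(0,1)S 1/5 ✗
(0,2)N 2/4 ✓
(0,3)S 1/3 ✗
(0,4)S 2/3 ✓
(0,5)S 2/4 ✓
(0,6)N 1/3 ✗
(1,0)N 3/5 ✓
(1,1)N 5/7 ✓
(1,2)N 4/6 ✓
(1,5)N 3/6 ✓
(1,6)S 1/4 ✗
(2,0)N 5/5 ✓
(2,1)N 7/7 ✓
(2,3)N 4/5 ✓
(2,4)N 4/5 ✓
(2,5)N 4/5 ✓
(3,0)N 5/5 ✓
(3,1)N 6/6 ✓
(3,2)N 5/6 ✓
(3,3)S 1/6 ✗
(3,4)N 5/7 ✓
(3,6)N 3/3 ✓
(4,0)N 3/3 ✓
(4,1)N 4/4 ✓
(4,3)N 2/4 ✓
(4,4)S 1/4 ✗
(4,5)N 3/4 ✓
(4,6)N 2/2 ✓
For instance (0,0) has only 1/3 same-type neighbors, below 3/8.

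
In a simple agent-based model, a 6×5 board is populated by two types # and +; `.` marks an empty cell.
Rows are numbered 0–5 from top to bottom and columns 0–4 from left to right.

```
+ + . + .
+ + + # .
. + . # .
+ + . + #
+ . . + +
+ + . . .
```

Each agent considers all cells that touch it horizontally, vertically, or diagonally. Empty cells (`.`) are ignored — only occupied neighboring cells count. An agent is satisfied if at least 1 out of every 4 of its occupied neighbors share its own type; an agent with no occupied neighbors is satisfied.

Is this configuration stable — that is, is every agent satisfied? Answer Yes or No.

Yes

(0,0)+ 3/3 ✓
(0,1)+ 4/4 ✓
(0,3)+ 1/2 ✓
(1,0)+ 4/4 ✓
(1,1)+ 5/5 ✓
(1,2)+ 4/6 ✓
(1,3)# 1/3 ✓
(2,1)+ 5/5 ✓
(2,3)# 2/4 ✓
(3,0)+ 3/3 ✓
(3,1)+ 3/3 ✓
(3,3)+ 2/4 ✓
(3,4)# 1/4 ✓
(4,0)+ 4/4 ✓
(4,3)+ 2/3 ✓
(4,4)+ 2/3 ✓
(5,0)+ 2/2 ✓
(5,1)+ 2/2 ✓
All meet the threshold, so the configuration is stable.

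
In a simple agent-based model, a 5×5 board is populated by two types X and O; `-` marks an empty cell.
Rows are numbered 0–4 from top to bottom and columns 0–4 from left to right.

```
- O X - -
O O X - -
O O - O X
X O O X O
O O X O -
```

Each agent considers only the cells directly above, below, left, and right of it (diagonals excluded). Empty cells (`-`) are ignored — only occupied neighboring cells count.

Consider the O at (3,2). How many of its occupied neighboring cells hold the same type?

Occupied neighbors of (3,2): (4,2)=X, (3,1)=O, (3,3)=X.
Same type (O): 1 of 3.

1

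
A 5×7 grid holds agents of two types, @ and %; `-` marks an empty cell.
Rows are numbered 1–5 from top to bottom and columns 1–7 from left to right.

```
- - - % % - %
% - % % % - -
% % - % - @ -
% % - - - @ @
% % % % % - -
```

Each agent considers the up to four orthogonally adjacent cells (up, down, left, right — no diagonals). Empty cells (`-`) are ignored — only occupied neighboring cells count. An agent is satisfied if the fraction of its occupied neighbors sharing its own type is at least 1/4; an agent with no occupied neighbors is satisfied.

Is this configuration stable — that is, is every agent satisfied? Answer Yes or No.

Yes

(1,4)% 2/2 ok
(1,5)% 2/2 ok
(1,7)% 0/0 ok
(2,1)% 1/1 ok
(2,3)% 1/1 ok
(2,4)% 4/4 ok
(2,5)% 2/2 ok
(3,1)% 3/3 ok
(3,2)% 2/2 ok
(3,4)% 1/1 ok
(3,6)@ 1/1 ok
(4,1)% 3/3 ok
(4,2)% 3/3 ok
(4,6)@ 2/2 ok
(4,7)@ 1/1 ok
(5,1)% 2/2 ok
(5,2)% 3/3 ok
(5,3)% 2/2 ok
(5,4)% 2/2 ok
(5,5)% 1/1 ok
All meet the threshold, so the configuration is stable.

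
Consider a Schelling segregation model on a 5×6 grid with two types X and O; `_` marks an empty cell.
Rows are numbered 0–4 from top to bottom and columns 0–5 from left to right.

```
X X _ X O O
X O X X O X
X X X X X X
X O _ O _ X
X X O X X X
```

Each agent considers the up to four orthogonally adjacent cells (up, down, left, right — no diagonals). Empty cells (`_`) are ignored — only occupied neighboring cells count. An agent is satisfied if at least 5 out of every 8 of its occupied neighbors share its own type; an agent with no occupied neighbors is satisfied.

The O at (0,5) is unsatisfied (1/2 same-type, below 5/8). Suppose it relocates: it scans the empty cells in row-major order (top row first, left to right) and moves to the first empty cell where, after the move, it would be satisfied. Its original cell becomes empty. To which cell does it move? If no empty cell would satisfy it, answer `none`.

Vacating (0,5). Empty cells in order:
  (0,2): 0/3 same-type → still unsatisfied.
  (3,2): 3/4 same-type → satisfied — stop here.

(3,2)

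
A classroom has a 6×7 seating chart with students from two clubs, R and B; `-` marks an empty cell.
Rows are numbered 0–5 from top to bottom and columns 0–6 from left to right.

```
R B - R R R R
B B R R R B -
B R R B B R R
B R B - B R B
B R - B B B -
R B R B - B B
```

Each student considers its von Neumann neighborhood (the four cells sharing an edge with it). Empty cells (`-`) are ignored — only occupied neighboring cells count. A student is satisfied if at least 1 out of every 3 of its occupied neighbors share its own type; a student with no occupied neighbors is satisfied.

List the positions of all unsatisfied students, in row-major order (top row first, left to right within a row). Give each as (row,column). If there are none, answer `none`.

Row 0: (0,0)R 0/2 ✗ · (0,1)B 1/2 ✓ · (0,3)R 2/2 ✓ · (0,4)R 3/3 ✓ · (0,5)R 2/3 ✓ · (0,6)R 1/1 ✓
Row 1: (1,0)B 2/3 ✓ · (1,1)B 2/4 ✓ · (1,2)R 2/3 ✓ · (1,3)R 3/4 ✓ · (1,4)R 2/4 ✓ · (1,5)B 0/3 ✗
Row 2: (2,0)B 2/3 ✓ · (2,1)R 2/4 ✓ · (2,2)R 2/4 ✓ · (2,3)B 1/3 ✓ · (2,4)B 2/4 ✓ · (2,5)R 2/4 ✓ · (2,6)R 1/2 ✓
Row 3: (3,0)B 2/3 ✓ · (3,1)R 2/4 ✓ · (3,2)B 0/2 ✗ · (3,4)B 2/3 ✓ · (3,5)R 1/4 ✗ · (3,6)B 0/2 ✗
Row 4: (4,0)B 1/3 ✓ · (4,1)R 1/3 ✓ · (4,3)B 2/2 ✓ · (4,4)B 3/3 ✓ · (4,5)B 2/3 ✓
Row 5: (5,0)R 0/2 ✗ · (5,1)B 0/3 ✗ · (5,2)R 0/2 ✗ · (5,3)B 1/2 ✓ · (5,5)B 2/2 ✓ · (5,6)B 1/1 ✓

(0,0), (1,5), (3,2), (3,5), (3,6), (5,0), (5,1), (5,2)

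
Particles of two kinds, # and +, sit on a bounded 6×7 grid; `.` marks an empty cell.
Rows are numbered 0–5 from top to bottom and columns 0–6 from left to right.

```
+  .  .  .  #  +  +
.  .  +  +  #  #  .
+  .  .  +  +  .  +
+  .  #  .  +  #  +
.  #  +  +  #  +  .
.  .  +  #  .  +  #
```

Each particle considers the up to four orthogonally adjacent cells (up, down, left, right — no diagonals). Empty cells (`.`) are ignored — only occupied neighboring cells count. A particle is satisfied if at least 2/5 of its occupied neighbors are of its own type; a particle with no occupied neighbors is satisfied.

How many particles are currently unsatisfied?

Row 0: (0,0)+ 0/0 ✓ · (0,4)# 1/2 ✓ · (0,5)+ 1/3 ✗ · (0,6)+ 1/1 ✓
Row 1: (1,2)+ 1/1 ✓ · (1,3)+ 2/3 ✓ · (1,4)# 2/4 ✓ · (1,5)# 1/2 ✓
Row 2: (2,0)+ 1/1 ✓ · (2,3)+ 2/2 ✓ · (2,4)+ 2/3 ✓ · (2,6)+ 1/1 ✓
Row 3: (3,0)+ 1/1 ✓ · (3,2)# 0/1 ✗ · (3,4)+ 1/3 ✗ · (3,5)# 0/3 ✗ · (3,6)+ 1/2 ✓
Row 4: (4,1)# 0/1 ✗ · (4,2)+ 2/4 ✓ · (4,3)+ 1/3 ✗ · (4,4)# 0/3 ✗ · (4,5)+ 1/3 ✗
Row 5: (5,2)+ 1/2 ✓ · (5,3)# 0/2 ✗ · (5,5)+ 1/2 ✓ · (5,6)# 0/1 ✗
Unsatisfied: (0,5), (3,2), (3,4), (3,5), (4,1), (4,3), (4,4), (4,5), (5,3), (5,6) — 10 in total.

10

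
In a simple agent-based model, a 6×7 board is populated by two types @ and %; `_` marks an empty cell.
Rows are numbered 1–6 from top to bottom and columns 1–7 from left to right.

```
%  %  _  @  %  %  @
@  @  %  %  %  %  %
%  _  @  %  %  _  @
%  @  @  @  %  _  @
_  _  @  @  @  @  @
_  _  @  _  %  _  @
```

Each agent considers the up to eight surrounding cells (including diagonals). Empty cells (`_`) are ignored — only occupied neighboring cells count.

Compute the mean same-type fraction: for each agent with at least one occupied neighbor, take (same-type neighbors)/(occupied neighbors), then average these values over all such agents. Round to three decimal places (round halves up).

(1,1)% 1/3
(1,2)% 2/4
(1,4)@ 0/4
(1,5)% 4/5
(1,6)% 4/5
(1,7)@ 0/3
(2,1)@ 1/4
(2,2)@ 2/6
(2,3)% 3/6
(2,4)% 5/7
(2,5)% 6/7
(2,6)% 5/7
(2,7)% 2/4
(3,1)% 1/4
(3,3)@ 4/7
(3,4)% 5/8
(3,5)% 5/6
(3,7)@ 1/3
(4,1)% 1/2
(4,2)@ 3/5
(4,3)@ 5/6
(4,4)@ 5/8
(4,5)% 2/6
(4,7)@ 3/3
(5,3)@ 5/5
(5,4)@ 5/7
(5,5)@ 3/5
(5,6)@ 4/6
(5,7)@ 3/3
(6,3)@ 2/2
(6,5)% 0/3
(6,7)@ 2/2
Sum over 32 agents: 1/3 + 2/4 + 0/4 + 4/5 + 4/5 + 0/3 + 1/4 + 2/6 + 3/6 + 5/7 + 6/7 + 5/7 + 2/4 + 1/4 + 4/7 + 5/8 + 5/6 + 1/3 + 1/2 + 3/5 + 5/6 + 5/8 + 2/6 + 3/3 + 5/5 + 5/7 + 3/5 + 4/6 + 3/3 + 2/2 + 0/3 + 2/2 = 7891/420; mean = 7891/420 ÷ 32 = 7891/13440 = 0.587127… → 0.587.

0.587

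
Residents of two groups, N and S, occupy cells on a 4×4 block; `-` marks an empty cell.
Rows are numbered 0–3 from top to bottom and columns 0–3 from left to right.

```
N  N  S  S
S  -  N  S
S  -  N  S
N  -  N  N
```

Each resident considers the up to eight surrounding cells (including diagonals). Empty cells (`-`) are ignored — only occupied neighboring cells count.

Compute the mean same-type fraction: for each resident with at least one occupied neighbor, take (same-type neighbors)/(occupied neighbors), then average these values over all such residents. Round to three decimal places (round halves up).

0.467

Row 0: (0,0)N 1/2 · (0,1)N 2/4 · (0,2)S 2/4 · (0,3)S 2/3
Row 1: (1,0)S 1/3 · (1,2)N 2/6 · (1,3)S 3/5
Row 2: (2,0)S 1/2 · (2,2)N 3/5 · (2,3)S 1/5
Row 3: (3,0)N 0/1 · (3,2)N 2/3 · (3,3)N 2/3
Sum over 13 residents: 1/2 + 2/4 + 2/4 + 2/3 + 1/3 + 2/6 + 3/5 + 1/2 + 3/5 + 1/5 + 0/1 + 2/3 + 2/3 = 91/15; mean = 91/15 ÷ 13 = 7/15 = 0.466666… → 0.467.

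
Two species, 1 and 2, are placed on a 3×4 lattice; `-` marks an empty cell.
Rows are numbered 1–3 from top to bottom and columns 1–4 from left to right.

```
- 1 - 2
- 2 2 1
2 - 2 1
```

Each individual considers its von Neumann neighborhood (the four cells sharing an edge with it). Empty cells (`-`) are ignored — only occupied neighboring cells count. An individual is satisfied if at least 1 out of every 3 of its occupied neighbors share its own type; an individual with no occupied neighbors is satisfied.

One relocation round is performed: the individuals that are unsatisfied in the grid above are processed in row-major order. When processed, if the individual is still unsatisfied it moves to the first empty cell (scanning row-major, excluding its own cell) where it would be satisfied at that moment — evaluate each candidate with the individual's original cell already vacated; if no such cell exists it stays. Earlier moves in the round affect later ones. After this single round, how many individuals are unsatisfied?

1

Initially unsatisfied (in order): (1,2), (1,4).
  (1,2) → (1,1).
  (1,4) → (1,2).
Resulting grid:
1 2 - -
- 2 2 1
2 - 2 1
Unsatisfied now: (1,1).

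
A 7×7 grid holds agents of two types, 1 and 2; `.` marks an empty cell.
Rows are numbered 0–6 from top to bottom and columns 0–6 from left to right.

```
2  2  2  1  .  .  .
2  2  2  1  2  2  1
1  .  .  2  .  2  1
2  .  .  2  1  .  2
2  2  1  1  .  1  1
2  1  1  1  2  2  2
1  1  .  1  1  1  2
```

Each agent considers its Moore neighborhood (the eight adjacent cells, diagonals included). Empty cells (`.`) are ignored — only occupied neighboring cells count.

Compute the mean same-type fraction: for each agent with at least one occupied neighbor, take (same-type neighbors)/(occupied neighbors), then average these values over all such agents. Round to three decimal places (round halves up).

(0,0)2 3/3
(0,1)2 5/5
(0,2)2 3/5
(0,3)1 1/4
(1,0)2 3/4
(1,1)2 5/6
(1,2)2 4/6
(1,3)1 1/5
(1,4)2 3/5
(1,5)2 2/4
(1,6)1 1/3
(2,0)1 0/3
(2,3)2 3/5
(2,5)2 3/6
(2,6)1 1/4
(3,0)2 2/3
(3,3)2 1/4
(3,4)1 2/5
(3,6)2 1/4
(4,0)2 3/4
(4,1)2 3/6
(4,2)1 4/6
(4,3)1 4/6
(4,5)1 2/6
(4,6)1 1/4
(5,0)2 2/5
(5,1)1 4/7
(5,2)1 6/7
(5,3)1 5/6
(5,4)2 1/7
(5,5)2 3/7
(5,6)2 2/5
(6,0)1 2/3
(6,1)1 3/4
(6,3)1 3/4
(6,4)1 3/5
(6,5)1 1/5
(6,6)2 2/3
Sum over 38 agents: 3/3 + 5/5 + 3/5 + 1/4 + 3/4 + 5/6 + 4/6 + 1/5 + 3/5 + 2/4 + 1/3 + 0/3 + 3/5 + 3/6 + 1/4 + 2/3 + 1/4 + 2/5 + 1/4 + 3/4 + 3/6 + 4/6 + 4/6 + 2/6 + 1/4 + 2/5 + 4/7 + 6/7 + 5/6 + 1/7 + 3/7 + 2/5 + 2/3 + 3/4 + 3/4 + 3/5 + 1/5 + 2/3 = 241/12; mean = 241/12 ÷ 38 = 241/456 = 0.528508… → 0.529.

0.529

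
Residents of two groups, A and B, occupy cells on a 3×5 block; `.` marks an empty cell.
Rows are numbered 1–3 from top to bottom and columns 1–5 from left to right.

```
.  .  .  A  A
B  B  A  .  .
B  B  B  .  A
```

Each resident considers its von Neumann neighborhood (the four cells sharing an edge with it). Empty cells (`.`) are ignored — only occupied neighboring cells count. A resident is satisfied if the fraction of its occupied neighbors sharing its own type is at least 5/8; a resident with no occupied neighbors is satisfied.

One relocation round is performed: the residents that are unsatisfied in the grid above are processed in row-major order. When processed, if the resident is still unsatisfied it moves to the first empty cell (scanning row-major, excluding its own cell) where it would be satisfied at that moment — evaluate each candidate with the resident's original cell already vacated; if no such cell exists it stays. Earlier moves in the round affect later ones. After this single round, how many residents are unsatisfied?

0

Initially unsatisfied (in order): (2,3), (3,3).
  (2,3) → (1,3).
  (3,3): now satisfied by earlier moves; stays.
Resulting grid:
. . A A A
B B . . .
B B B . A
All satisfied now.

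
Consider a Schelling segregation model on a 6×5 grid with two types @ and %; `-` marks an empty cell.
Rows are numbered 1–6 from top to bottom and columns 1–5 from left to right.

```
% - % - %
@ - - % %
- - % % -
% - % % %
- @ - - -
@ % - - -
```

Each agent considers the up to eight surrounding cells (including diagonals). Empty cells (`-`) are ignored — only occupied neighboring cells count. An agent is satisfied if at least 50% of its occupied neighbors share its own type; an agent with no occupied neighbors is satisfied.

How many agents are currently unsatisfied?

Row 1: (1,1)% 0/1 not · (1,3)% 1/1 satisfied · (1,5)% 2/2 satisfied
Row 2: (2,1)@ 0/1 not · (2,4)% 5/5 satisfied · (2,5)% 3/3 satisfied
Row 3: (3,3)% 4/4 satisfied · (3,4)% 6/6 satisfied
Row 4: (4,1)% 0/1 not · (4,3)% 3/4 satisfied · (4,4)% 4/4 satisfied · (4,5)% 2/2 satisfied
Row 5: (5,2)@ 1/4 not
Row 6: (6,1)@ 1/2 satisfied · (6,2)% 0/2 not
Unsatisfied: (1,1), (2,1), (4,1), (5,2), (6,2) — 5 in total.

5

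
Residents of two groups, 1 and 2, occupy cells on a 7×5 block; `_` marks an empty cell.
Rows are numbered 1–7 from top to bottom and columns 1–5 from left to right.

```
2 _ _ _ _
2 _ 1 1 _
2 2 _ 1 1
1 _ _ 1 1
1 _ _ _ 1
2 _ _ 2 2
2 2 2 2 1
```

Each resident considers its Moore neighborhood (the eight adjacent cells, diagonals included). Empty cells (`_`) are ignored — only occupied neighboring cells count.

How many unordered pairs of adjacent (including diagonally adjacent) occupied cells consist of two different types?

9

Scan each occupied cell's neighbors to the right and below (and the two forward diagonals) so each pair is counted once.
From row 1: 0 unlike of 1 pairs (running 0/1).
From row 2: 1 unlike of 7 pairs (running 1/8).
From row 3: 2 unlike of 8 pairs (running 3/16).
From row 4: 0 unlike of 4 pairs (running 3/20).
From row 5: 3 unlike of 3 pairs (running 6/23).
From row 6: 2 unlike of 8 pairs (running 8/31).
From row 7: 1 unlike of 4 pairs (running 9/35).
Total adjacent occupied pairs: 35; unlike-type pairs: 9.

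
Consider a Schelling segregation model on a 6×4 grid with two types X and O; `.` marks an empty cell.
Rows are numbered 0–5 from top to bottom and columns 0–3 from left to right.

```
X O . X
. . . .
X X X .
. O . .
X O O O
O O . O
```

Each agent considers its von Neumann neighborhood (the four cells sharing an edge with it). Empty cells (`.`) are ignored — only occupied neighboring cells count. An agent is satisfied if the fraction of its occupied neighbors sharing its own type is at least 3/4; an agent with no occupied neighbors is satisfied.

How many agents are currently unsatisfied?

(0,0)X 0/1 unhappy
(0,1)O 0/1 unhappy
(0,3)X 0/0 ok
(2,0)X 1/1 ok
(2,1)X 2/3 unhappy
(2,2)X 1/1 ok
(3,1)O 1/2 unhappy
(4,0)X 0/2 unhappy
(4,1)O 3/4 ok
(4,2)O 2/2 ok
(4,3)O 2/2 ok
(5,0)O 1/2 unhappy
(5,1)O 2/2 ok
(5,3)O 1/1 ok
Unsatisfied: (0,0), (0,1), (2,1), (3,1), (4,0), (5,0) — 6 in total.

6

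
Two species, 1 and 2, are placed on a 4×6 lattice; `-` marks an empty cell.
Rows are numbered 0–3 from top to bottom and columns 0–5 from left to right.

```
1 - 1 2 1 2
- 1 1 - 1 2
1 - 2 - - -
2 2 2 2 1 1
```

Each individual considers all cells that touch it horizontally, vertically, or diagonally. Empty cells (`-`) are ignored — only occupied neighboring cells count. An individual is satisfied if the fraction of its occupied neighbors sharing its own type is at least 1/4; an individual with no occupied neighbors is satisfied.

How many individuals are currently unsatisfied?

(0,0)1 1/1 satisfied
(0,2)1 2/3 satisfied
(0,3)2 0/4 not
(0,4)1 1/4 satisfied
(0,5)2 1/3 satisfied
(1,1)1 4/5 satisfied
(1,2)1 2/4 satisfied
(1,4)1 1/4 satisfied
(1,5)2 1/3 satisfied
(2,0)1 1/3 satisfied
(2,2)2 3/5 satisfied
(3,0)2 1/2 satisfied
(3,1)2 3/4 satisfied
(3,2)2 3/3 satisfied
(3,3)2 2/3 satisfied
(3,4)1 1/2 satisfied
(3,5)1 1/1 satisfied
Unsatisfied: (0,3) — 1 in total.

1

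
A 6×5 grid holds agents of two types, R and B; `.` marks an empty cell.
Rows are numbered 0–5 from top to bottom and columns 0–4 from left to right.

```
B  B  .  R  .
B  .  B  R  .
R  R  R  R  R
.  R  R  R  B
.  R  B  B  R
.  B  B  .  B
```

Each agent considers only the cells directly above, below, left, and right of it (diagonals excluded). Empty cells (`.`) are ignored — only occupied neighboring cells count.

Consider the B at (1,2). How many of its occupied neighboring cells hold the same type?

Occupied neighbors of (1,2): (2,2)=R, (1,3)=R.
Same type (B): 0 of 2.

0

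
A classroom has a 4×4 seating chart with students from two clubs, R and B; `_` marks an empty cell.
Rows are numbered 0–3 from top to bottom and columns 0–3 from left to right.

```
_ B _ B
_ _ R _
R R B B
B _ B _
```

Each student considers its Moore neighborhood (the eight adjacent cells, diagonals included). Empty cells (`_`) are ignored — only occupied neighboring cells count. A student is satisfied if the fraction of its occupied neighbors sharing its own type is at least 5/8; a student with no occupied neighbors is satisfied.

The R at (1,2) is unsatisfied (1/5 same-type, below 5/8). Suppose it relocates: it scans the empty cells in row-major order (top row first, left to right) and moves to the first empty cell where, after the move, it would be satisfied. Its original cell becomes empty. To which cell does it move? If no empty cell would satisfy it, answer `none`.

Vacating (1,2). Empty cells in order:
  (0,0): 0/1 same-type → still unsatisfied.
  (0,2): 0/2 same-type → still unsatisfied.
  (1,0): 2/3 same-type → satisfied — stop here.

(1,0)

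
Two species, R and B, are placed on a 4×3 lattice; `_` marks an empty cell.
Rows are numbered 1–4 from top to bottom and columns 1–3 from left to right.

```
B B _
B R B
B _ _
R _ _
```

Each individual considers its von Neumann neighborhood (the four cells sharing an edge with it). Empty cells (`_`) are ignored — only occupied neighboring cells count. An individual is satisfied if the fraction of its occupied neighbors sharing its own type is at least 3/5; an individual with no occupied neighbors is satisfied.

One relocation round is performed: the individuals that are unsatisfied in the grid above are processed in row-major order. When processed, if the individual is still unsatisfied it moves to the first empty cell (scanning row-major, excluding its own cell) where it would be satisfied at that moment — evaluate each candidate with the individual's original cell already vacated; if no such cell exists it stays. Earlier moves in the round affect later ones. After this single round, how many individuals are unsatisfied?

0

Initially unsatisfied (in order): (1,2), (2,2), (2,3), (3,1), (4,1).
  (1,2) → (1,3).
  (2,2) → (4,2).
  (2,3): now satisfied by earlier moves; stays.
  (3,1) → (1,2).
  (4,1): now satisfied by earlier moves; stays.
Resulting grid:
B B B
B _ B
_ _ _
R R _
All satisfied now.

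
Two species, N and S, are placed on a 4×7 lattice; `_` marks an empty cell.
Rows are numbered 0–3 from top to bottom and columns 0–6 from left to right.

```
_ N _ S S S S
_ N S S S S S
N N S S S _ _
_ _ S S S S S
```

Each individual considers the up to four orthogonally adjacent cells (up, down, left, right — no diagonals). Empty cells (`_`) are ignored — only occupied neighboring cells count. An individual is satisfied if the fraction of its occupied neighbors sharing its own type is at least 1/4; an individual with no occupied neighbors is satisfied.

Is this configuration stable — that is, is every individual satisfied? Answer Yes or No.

Yes

(0,1)N 1/1 ok
(0,3)S 2/2 ok
(0,4)S 3/3 ok
(0,5)S 3/3 ok
(0,6)S 2/2 ok
(1,1)N 2/3 ok
(1,2)S 2/3 ok
(1,3)S 4/4 ok
(1,4)S 4/4 ok
(1,5)S 3/3 ok
(1,6)S 2/2 ok
(2,0)N 1/1 ok
(2,1)N 2/3 ok
(2,2)S 3/4 ok
(2,3)S 4/4 ok
(2,4)S 3/3 ok
(3,2)S 2/2 ok
(3,3)S 3/3 ok
(3,4)S 3/3 ok
(3,5)S 2/2 ok
(3,6)S 1/1 ok
All meet the threshold, so the configuration is stable.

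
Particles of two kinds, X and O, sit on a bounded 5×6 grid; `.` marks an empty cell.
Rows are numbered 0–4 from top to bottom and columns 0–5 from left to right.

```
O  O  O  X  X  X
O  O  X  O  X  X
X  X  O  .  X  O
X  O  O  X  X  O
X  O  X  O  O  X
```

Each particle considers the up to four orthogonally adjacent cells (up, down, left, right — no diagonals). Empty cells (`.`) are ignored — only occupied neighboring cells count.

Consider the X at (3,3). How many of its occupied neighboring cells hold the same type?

1

Occupied neighbors of (3,3): (4,3)=O, (3,2)=O, (3,4)=X.
Same type (X): 1 of 3.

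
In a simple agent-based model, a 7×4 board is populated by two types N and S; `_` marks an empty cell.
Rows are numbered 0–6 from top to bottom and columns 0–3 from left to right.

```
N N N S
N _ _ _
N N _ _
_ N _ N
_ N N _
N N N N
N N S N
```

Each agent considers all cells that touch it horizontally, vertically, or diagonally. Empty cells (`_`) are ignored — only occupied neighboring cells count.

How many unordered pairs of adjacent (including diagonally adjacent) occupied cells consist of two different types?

Scan each occupied cell's neighbors to the right and below (and the two forward diagonals) so each pair is counted once.
From row 0: 1 unlike of 5 pairs (running 1/5).
From row 1: 0 unlike of 2 pairs (running 1/7).
From row 2: 0 unlike of 3 pairs (running 1/10).
From row 3: 0 unlike of 3 pairs (running 1/13).
From row 4: 0 unlike of 7 pairs (running 1/20).
From row 5: 3 unlike of 13 pairs (running 4/33).
From row 6: 2 unlike of 3 pairs (running 6/36).
Total adjacent occupied pairs: 36; unlike-type pairs: 6.

6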